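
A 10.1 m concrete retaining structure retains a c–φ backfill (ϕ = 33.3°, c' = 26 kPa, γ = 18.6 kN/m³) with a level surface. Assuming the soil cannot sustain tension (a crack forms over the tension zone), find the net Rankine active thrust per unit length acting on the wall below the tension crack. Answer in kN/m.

65.5 kN/m

K_a = 0.2911; √K_a = 0.5396.
Tension-crack depth z_c = 2c/(γ√K_a) = 2×26/(18.6×0.5396) = 5.181 m.
σ_a at base = K_a γ H − 2c√K_a = 0.2911×18.6×10.1 − 2×26×0.5396 = 26.64 kPa.
P_a = ½ × 26.64 × (H − z_c) = 0.5×26.64×4.919 = 65.50 kN/m.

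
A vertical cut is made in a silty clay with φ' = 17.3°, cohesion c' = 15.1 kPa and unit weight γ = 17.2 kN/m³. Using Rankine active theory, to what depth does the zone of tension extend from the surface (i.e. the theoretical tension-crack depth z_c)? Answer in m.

K_a = tan²(45° − 17.3°/2) = 0.5416; √K_a = 0.7359.
The active pressure is zero where K_a γ z = 2c√K_a, so z_c = 2c/(γ√K_a) = 2×15.1/(17.2×0.7359) = 2.386 m.

2.39 m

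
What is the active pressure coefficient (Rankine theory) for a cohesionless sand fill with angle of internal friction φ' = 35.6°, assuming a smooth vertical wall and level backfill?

0.264

K_a = (1 − sin φ)/(1 + sin φ) = (1 − sin 35.6°)/(1 + sin 35.6°) = 0.2641.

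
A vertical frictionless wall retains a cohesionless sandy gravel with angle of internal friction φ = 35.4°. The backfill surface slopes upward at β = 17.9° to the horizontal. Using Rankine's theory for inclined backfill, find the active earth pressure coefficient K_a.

0.304

K_a = cos β · (cos β − √(cos²β − cos²φ)) / (cos β + √(cos²β − cos²φ)).
cos β = 0.9516, cos φ = 0.8151, √(cos²β − cos²φ) = 0.4910.
K_a = 0.9516 × (0.9516 − 0.4910)/(0.9516 + 0.4910) = 0.3038.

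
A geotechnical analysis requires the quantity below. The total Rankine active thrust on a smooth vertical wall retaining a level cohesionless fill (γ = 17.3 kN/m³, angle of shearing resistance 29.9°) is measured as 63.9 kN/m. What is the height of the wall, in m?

K_a = 0.3347. P_a = ½ K_a γ H² ⇒ H = √(2P_a/(K_a γ)).
H = √(2×63.9/(0.3347×17.3)) = 4.698 m.

4.70 m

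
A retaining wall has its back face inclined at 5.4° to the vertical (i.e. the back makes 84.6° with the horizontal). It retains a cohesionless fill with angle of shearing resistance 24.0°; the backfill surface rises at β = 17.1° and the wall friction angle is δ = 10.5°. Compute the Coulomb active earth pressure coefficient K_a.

K_a = sin²(α+φ) / [sin²α · sin(α−δ) · (1 + √{sin(φ+δ)sin(φ−β) / (sin(α−δ)sin(α+β))})²].
With α = 84.6°, φ = 24.0°, δ = 10.5°, β = 17.1°: K_a = 0.5854.

0.585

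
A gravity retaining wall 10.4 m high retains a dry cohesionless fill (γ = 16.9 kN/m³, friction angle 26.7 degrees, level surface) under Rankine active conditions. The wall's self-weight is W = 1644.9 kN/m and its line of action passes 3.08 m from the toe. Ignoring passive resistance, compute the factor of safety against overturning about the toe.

K_a = tan²(45° − 26.7°/2) = 0.3800.
P_a = ½K_aγH² = 0.5×0.3800×16.9×10.4² = 347.3 kN/m, acting at H/3 = 3.467 m above the base.
Overturning moment M_o = P_a × H/3 = 347.3 × 3.467 = 1204.
Resisting moment M_r = W × 3.08 = 1644.9 × 3.08 = 5066.
FS_overturning = M_r/M_o = 5066/1204 = 4.208.

4.21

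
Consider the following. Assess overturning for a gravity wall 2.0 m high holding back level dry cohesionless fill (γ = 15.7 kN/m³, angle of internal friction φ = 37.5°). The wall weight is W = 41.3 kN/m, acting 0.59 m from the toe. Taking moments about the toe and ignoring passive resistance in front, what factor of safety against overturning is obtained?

K_a = tan²(45° − 37.5°/2) = 0.2432.
P_a = ½K_aγH² = 0.5×0.2432×15.7×2.0² = 7.636 kN/m, acting at H/3 = 0.6667 m above the base.
Overturning moment M_o = P_a × H/3 = 7.636 × 0.6667 = 5.091.
Resisting moment M_r = W × 0.59 = 41.3 × 0.59 = 24.37.
FS_overturning = M_r/M_o = 24.37/5.091 = 4.786.

4.79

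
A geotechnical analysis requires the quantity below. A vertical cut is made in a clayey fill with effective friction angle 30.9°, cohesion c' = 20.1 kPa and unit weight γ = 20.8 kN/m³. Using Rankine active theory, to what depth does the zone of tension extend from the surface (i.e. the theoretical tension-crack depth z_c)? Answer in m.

K_a = tan²(45° − 30.9°/2) = 0.3214; √K_a = 0.5669.
The active pressure is zero where K_a γ z = 2c√K_a, so z_c = 2c/(γ√K_a) = 2×20.1/(20.8×0.5669) = 3.409 m.

3.41 m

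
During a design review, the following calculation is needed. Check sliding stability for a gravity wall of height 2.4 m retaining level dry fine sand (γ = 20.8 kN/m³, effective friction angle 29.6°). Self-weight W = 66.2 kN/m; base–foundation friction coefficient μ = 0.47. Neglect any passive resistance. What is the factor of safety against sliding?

1.53

K_a = tan²(45° − 29.6°/2) = 0.3387.
P_a = ½K_aγH² = 0.5×0.3387×20.8×2.4² = 20.29 kN/m, acting at H/3 = 0.8000 m above the base.
FS_sliding = μW / P_a = 0.47×66.2 / 20.29 = 1.533.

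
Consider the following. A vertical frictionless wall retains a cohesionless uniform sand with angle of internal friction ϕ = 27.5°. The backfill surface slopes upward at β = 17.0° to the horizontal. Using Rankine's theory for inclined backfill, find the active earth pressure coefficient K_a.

0.436

K_a = cos β · (cos β − √(cos²β − cos²φ)) / (cos β + √(cos²β − cos²φ)).
cos β = 0.9563, cos φ = 0.8870, √(cos²β − cos²φ) = 0.3574.
K_a = 0.9563 × (0.9563 − 0.3574)/(0.9563 + 0.3574) = 0.4360.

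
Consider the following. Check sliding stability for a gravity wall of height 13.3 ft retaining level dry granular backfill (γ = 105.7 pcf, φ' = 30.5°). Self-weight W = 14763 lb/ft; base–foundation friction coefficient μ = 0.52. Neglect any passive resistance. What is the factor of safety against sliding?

2.51

K_a = tan²(45° − 30.5°/2) = 0.3267.
P_a = ½K_aγH² = 0.5×0.3267×105.7×13.3² = 3054 lb/ft, acting at H/3 = 4.433 ft above the base.
FS_sliding = μW / P_a = 0.52×14763 / 3054 = 2.514.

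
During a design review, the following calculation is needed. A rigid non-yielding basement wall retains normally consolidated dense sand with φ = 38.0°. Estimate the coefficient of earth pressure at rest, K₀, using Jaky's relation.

K₀ = 1 − sin φ' = 1 − sin 38.0° = 0.3843.

0.384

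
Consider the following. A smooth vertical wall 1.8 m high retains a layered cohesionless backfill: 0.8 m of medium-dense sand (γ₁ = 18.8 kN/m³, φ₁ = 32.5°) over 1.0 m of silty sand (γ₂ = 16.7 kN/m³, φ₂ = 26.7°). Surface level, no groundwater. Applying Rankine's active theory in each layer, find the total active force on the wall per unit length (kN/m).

K_a1 = tan²(45°−32.5°/2) = 0.3010; K_a2 = tan²(45°−26.7°/2) = 0.3800.
Layer 1: σ at base = K_a1 γ₁ h₁ = 4.527 kPa; P₁ = ½×4.527×0.8 = 1.811.
Layer 2: σ_v at top = γ₁h₁ = 15.04; σ_h top = K_a2×15.04 = 5.715; σ_h base = K_a2×(15.04+16.7×1.0) = 12.06.
P₂ = ½(5.715+12.06)×1.0 = 8.887. Total P_a = 1.811+8.887 = 10.70 kN/m.

10.7 kN/m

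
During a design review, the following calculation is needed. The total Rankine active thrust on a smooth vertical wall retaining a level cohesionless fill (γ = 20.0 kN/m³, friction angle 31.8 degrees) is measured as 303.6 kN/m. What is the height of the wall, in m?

9.90 m

K_a = 0.3098. P_a = ½ K_a γ H² ⇒ H = √(2P_a/(K_a γ)).
H = √(2×303.6/(0.3098×20.0)) = 9.899 m.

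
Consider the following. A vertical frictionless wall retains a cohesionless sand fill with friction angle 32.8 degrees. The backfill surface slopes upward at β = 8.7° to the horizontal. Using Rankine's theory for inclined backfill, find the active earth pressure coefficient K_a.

K_a = cos β · (cos β − √(cos²β − cos²φ)) / (cos β + √(cos²β − cos²φ)).
cos β = 0.9885, cos φ = 0.8406, √(cos²β − cos²φ) = 0.5202.
K_a = 0.9885 × (0.9885 − 0.5202)/(0.9885 + 0.5202) = 0.3069.

0.307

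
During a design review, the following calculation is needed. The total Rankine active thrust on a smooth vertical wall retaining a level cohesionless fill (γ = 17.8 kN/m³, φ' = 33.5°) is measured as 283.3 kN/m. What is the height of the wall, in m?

10.5 m

K_a = 0.2887. P_a = ½ K_a γ H² ⇒ H = √(2P_a/(K_a γ)).
H = √(2×283.3/(0.2887×17.8)) = 10.50 m.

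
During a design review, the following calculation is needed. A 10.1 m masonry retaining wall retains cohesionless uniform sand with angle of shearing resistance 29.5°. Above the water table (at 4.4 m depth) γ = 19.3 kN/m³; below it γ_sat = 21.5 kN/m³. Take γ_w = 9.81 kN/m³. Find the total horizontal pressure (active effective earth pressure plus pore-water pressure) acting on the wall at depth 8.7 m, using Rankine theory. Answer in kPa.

K_a = (1 − sin φ)/(1 + sin φ) = 0.3401.
γ' = 21.5 − 9.81 = 11.69 kN/m³.
Effective vertical stress at 8.7 m: σ'_v = 19.3×4.4 + 11.69×4.30 = 135.2 kPa.
σ'_h = K_a σ'_v = 0.3401 × 135.2 = 45.98 kPa; u = γ_w × 4.30 = 42.18 kPa.
Total σ_h = 45.98 + 42.18 = 88.16 kPa.

88.2 kPa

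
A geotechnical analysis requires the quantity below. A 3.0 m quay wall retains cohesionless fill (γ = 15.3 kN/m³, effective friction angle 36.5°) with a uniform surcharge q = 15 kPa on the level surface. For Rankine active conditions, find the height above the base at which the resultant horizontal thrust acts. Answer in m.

1.20 m

K_a = 0.2541.
Triangular part P₁ = ½K_aγH² = 17.49 at H/3 = 1.000 m; rectangular part P₂ = K_a q H = 11.43 at H/2 = 1.500 m.
ȳ = (P₁·1.000 + P₂·1.500)/(P₁+P₂) = 1.198 m.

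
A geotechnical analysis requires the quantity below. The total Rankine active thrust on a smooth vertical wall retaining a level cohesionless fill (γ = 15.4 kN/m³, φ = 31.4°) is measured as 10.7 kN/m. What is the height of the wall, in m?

K_a = 0.3149. P_a = ½ K_a γ H² ⇒ H = √(2P_a/(K_a γ)).
H = √(2×10.7/(0.3149×15.4)) = 2.101 m.

2.10 m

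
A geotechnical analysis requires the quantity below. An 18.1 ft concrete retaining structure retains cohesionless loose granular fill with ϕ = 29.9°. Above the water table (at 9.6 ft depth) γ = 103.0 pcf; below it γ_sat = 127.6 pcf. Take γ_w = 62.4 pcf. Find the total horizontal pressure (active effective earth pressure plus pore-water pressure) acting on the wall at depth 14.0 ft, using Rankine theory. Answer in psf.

702 psf

K_a = (1 − sin φ)/(1 + sin φ) = 0.3347.
γ' = 127.6 − 62.4 = 65.20 pcf.
Effective vertical stress at 14.0 ft: σ'_v = 103.0×9.6 + 65.20×4.40 = 1276 psf.
σ'_h = K_a σ'_v = 0.3347 × 1276 = 426.9 psf; u = γ_w × 4.40 = 274.6 psf.
Total σ_h = 426.9 + 274.6 = 701.5 psf.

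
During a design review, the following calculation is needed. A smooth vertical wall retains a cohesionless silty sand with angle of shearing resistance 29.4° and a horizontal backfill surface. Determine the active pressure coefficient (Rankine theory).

0.341

K_a = (1 − sin φ)/(1 + sin φ) = (1 − sin 29.4°)/(1 + sin 29.4°) = 0.3415.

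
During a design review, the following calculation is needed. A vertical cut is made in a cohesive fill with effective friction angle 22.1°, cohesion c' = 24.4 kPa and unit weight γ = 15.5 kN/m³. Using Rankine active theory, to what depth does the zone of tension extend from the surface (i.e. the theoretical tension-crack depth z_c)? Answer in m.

4.68 m

K_a = tan²(45° − 22.1°/2) = 0.4533; √K_a = 0.6732.
The active pressure is zero where K_a γ z = 2c√K_a, so z_c = 2c/(γ√K_a) = 2×24.4/(15.5×0.6732) = 4.676 m.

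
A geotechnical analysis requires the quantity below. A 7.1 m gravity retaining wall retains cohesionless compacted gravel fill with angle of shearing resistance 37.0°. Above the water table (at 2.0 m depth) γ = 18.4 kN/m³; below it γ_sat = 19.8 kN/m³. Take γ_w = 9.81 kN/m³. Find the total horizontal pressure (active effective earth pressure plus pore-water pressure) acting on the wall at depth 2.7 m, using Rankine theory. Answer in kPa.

17.8 kPa

K_a = (1 − sin φ)/(1 + sin φ) = 0.2486.
γ' = 19.8 − 9.81 = 9.990 kN/m³.
Effective vertical stress at 2.7 m: σ'_v = 18.4×2.0 + 9.990×0.700 = 43.79 kPa.
σ'_h = K_a σ'_v = 0.2486 × 43.79 = 10.89 kPa; u = γ_w × 0.700 = 6.867 kPa.
Total σ_h = 10.89 + 6.867 = 17.75 kPa.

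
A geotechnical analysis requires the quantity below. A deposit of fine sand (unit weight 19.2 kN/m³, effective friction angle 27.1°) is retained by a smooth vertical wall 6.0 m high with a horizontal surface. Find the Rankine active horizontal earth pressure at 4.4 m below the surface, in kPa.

31.6 kPa

K_a = (1 − sin φ)/(1 + sin φ) = 0.3741.
σ_h = K_a γ z = 0.3741 × 19.2 × 4.4 = 31.60 kPa.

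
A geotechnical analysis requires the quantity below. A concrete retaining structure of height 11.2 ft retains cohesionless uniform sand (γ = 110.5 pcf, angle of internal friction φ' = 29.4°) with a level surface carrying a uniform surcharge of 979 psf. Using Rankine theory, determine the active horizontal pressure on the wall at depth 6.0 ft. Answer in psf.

K_a = (1 − sin φ)/(1 + sin φ) = 0.3415.
σ_v = γz + q = 110.5 × 6.0 + 979 = 1642 psf.
σ_h = K_a σ_v = 0.3415 × 1642 = 560.7 psf.

561 psf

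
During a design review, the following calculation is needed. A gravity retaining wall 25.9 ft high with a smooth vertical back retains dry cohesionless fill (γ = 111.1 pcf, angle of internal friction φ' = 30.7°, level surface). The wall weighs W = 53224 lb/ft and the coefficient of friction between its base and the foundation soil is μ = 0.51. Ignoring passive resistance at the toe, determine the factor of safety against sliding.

K_a = tan²(45° − 30.7°/2) = 0.3240.
P_a = ½K_aγH² = 0.5×0.3240×111.1×25.9² = 12070 lb/ft, acting at H/3 = 8.633 ft above the base.
FS_sliding = μW / P_a = 0.51×53224 / 12070 = 2.248.

2.25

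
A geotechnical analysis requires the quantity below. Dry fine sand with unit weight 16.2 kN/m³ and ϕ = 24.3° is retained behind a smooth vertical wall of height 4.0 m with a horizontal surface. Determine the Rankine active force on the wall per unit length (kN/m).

54.0 kN/m

K_a = tan²(45° − φ/2) = 0.4169.
P_a = ½ K_a γ H² = 0.5 × 0.4169 × 16.2 × 4.0² = 54.03 kN/m.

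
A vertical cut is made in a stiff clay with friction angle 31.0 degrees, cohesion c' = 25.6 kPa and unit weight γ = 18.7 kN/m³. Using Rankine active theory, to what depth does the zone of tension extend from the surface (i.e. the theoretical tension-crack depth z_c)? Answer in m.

4.84 m

K_a = tan²(45° − 31.0°/2) = 0.3201; √K_a = 0.5658.
The active pressure is zero where K_a γ z = 2c√K_a, so z_c = 2c/(γ√K_a) = 2×25.6/(18.7×0.5658) = 4.839 m.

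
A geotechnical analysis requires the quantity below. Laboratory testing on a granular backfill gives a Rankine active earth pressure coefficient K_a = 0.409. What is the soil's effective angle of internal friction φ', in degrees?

24.8°

K_a = tan²(45° − φ/2) ⇒ 45° − φ/2 = arctan(√0.409) = 32.60°.
φ = 2(45° − 32.60°) = 24.80°.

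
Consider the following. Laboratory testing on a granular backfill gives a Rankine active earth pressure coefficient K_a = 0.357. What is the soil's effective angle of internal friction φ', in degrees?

K_a = tan²(45° − φ/2) ⇒ 45° − φ/2 = arctan(√0.357) = 30.86°.
φ = 2(45° − 30.86°) = 28.28°.

28.3°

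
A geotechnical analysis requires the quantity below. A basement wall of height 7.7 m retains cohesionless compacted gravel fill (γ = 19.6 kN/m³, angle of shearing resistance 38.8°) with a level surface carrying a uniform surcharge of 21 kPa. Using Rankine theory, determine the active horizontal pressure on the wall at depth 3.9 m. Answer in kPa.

22.4 kPa

K_a = (1 − sin φ)/(1 + sin φ) = 0.2296.
σ_v = γz + q = 19.6 × 3.9 + 21 = 97.44 kPa.
σ_h = K_a σ_v = 0.2296 × 97.44 = 22.37 kPa.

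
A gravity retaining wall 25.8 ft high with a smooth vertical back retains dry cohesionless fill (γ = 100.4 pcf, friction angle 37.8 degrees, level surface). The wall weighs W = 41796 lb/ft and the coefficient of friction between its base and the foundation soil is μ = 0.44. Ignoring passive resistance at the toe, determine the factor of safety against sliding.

K_a = tan²(45° − 37.8°/2) = 0.2400.
P_a = ½K_aγH² = 0.5×0.2400×100.4×25.8² = 8020 lb/ft, acting at H/3 = 8.600 ft above the base.
FS_sliding = μW / P_a = 0.44×41796 / 8020 = 2.293.

2.29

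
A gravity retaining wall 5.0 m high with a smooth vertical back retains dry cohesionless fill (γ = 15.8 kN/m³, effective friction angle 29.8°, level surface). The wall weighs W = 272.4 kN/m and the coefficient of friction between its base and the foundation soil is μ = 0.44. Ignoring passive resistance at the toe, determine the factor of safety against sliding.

1.81

K_a = tan²(45° − 29.8°/2) = 0.3360.
P_a = ½K_aγH² = 0.5×0.3360×15.8×5.0² = 66.37 kN/m, acting at H/3 = 1.667 m above the base.
FS_sliding = μW / P_a = 0.44×272.4 / 66.37 = 1.806.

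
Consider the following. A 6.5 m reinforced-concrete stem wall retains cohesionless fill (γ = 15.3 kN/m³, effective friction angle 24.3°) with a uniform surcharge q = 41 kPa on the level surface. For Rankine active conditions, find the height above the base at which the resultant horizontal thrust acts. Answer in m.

2.66 m

K_a = 0.4169.
Triangular part P₁ = ½K_aγH² = 134.8 at H/3 = 2.167 m; rectangular part P₂ = K_a q H = 111.1 at H/2 = 3.250 m.
ȳ = (P₁·2.167 + P₂·3.250)/(P₁+P₂) = 2.656 m.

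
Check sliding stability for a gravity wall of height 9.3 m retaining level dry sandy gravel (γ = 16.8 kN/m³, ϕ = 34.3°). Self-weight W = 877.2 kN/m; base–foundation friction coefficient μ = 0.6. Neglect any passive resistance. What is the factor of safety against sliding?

K_a = tan²(45° − 34.3°/2) = 0.2792.
P_a = ½K_aγH² = 0.5×0.2792×16.8×9.3² = 202.8 kN/m, acting at H/3 = 3.100 m above the base.
FS_sliding = μW / P_a = 0.6×877.2 / 202.8 = 2.595.

2.60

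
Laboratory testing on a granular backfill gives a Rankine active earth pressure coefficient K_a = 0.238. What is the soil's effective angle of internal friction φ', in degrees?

38.0°

K_a = tan²(45° − φ/2) ⇒ 45° − φ/2 = arctan(√0.238) = 26.01°.
φ = 2(45° − 26.01°) = 37.99°.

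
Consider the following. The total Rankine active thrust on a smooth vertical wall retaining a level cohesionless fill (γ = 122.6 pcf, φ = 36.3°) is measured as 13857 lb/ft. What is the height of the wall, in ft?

29.7 ft

K_a = 0.2563. P_a = ½ K_a γ H² ⇒ H = √(2P_a/(K_a γ)).
H = √(2×13857/(0.2563×122.6)) = 29.70 ft.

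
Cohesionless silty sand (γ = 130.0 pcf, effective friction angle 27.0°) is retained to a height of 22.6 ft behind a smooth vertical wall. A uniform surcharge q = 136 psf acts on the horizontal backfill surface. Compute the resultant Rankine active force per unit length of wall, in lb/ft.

K_a = tan²(45° − φ/2) = 0.3755.
Soil triangle: ½ K_a γ H² = 0.5×0.3755×130.0×22.6² = 12470 lb/ft.
Surcharge rectangle: K_a q H = 0.3755×136×22.6 = 1154 lb/ft.
Total = 12470 + 1154 = 13620 lb/ft.

13600 lb/ft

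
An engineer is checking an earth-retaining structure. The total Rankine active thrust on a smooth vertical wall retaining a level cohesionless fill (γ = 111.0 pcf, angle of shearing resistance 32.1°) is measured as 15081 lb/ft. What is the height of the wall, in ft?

K_a = 0.3060. P_a = ½ K_a γ H² ⇒ H = √(2P_a/(K_a γ)).
H = √(2×15081/(0.3060×111.0)) = 29.80 ft.

29.8 ft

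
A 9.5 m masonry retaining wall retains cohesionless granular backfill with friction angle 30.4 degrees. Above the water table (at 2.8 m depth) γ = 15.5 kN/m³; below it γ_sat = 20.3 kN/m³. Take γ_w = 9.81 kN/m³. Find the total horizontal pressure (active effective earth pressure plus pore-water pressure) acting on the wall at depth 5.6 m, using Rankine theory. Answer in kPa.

K_a = (1 − sin φ)/(1 + sin φ) = 0.3280.
γ' = 20.3 − 9.81 = 10.49 kN/m³.
Effective vertical stress at 5.6 m: σ'_v = 15.5×2.8 + 10.49×2.80 = 72.77 kPa.
σ'_h = K_a σ'_v = 0.3280 × 72.77 = 23.87 kPa; u = γ_w × 2.80 = 27.47 kPa.
Total σ_h = 23.87 + 27.47 = 51.34 kPa.

51.3 kPa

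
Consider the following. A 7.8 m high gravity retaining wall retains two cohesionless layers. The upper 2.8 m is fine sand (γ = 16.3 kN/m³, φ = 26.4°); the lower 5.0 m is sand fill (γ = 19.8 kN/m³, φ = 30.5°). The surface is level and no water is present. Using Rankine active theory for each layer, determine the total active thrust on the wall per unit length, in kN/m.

K_a1 = tan²(45°−26.4°/2) = 0.3844; K_a2 = tan²(45°−30.5°/2) = 0.3267.
Layer 1: σ at base = K_a1 γ₁ h₁ = 17.55 kPa; P₁ = ½×17.55×2.8 = 24.56.
Layer 2: σ_v at top = γ₁h₁ = 45.64; σ_h top = K_a2×45.64 = 14.91; σ_h base = K_a2×(45.64+19.8×5.0) = 47.25.
P₂ = ½(14.91+47.25)×5.0 = 155.4. Total P_a = 24.56+155.4 = 180.0 kN/m.

180 kN/m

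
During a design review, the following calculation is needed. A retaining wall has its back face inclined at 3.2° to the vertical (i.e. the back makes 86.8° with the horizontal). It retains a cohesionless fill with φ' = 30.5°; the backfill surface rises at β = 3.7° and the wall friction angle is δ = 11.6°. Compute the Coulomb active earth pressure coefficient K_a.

0.337

K_a = sin²(α+φ) / [sin²α · sin(α−δ) · (1 + √{sin(φ+δ)sin(φ−β) / (sin(α−δ)sin(α+β))})²].
With α = 86.8°, φ = 30.5°, δ = 11.6°, β = 3.7°: K_a = 0.3370.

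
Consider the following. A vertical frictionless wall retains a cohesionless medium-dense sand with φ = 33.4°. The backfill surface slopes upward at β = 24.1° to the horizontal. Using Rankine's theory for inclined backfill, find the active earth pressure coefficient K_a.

K_a = cos β · (cos β − √(cos²β − cos²φ)) / (cos β + √(cos²β − cos²φ)).
cos β = 0.9128, cos φ = 0.8348, √(cos²β − cos²φ) = 0.3692.
K_a = 0.9128 × (0.9128 − 0.3692)/(0.9128 + 0.3692) = 0.3871.

0.387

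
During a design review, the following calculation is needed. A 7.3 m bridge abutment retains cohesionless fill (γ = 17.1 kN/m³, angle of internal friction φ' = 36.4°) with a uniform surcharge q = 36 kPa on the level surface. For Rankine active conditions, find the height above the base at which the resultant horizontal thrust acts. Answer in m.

K_a = 0.2552.
Triangular part P₁ = ½K_aγH² = 116.3 at H/3 = 2.433 m; rectangular part P₂ = K_a q H = 67.06 at H/2 = 3.650 m.
ȳ = (P₁·2.433 + P₂·3.650)/(P₁+P₂) = 2.878 m.

2.88 m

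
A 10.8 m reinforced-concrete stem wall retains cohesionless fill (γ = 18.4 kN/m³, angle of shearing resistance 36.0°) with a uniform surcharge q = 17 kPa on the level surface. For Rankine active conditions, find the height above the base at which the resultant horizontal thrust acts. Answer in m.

K_a = 0.2596.
Triangular part P₁ = ½K_aγH² = 278.6 at H/3 = 3.600 m; rectangular part P₂ = K_a q H = 47.67 at H/2 = 5.400 m.
ȳ = (P₁·3.600 + P₂·5.400)/(P₁+P₂) = 3.863 m.

3.86 m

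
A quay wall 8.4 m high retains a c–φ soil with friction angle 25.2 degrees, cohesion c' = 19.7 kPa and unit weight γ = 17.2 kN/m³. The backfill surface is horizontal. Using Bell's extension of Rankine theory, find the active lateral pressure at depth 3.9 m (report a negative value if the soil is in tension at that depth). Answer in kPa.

2.01 kPa

K_a = (1 − sin φ)/(1 + sin φ) = 0.4027.
σ_a = K_a γ z − 2c√K_a = 0.4027×17.2×3.9 − 2×19.7×0.6346 = 2.012 kPa.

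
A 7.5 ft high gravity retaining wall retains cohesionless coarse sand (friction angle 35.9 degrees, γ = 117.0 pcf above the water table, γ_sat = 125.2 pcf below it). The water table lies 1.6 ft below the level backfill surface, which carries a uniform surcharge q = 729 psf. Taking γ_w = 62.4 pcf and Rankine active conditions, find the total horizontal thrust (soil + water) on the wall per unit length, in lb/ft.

3120 lb/ft

K_a = tan²(45° − φ/2) = 0.2607.
γ' = 125.2 − 62.4 = 62.80 pcf. h₂ = H − d_w = 5.9 ft.
σ'_h: at surface K_a·q = 190.1; at WT K_a(q+γd_w) = 238.9; at base K_a(q+γd_w+γ'h₂) = 335.5 psf.
P₁ = ½(190.1+238.9)×1.6 = 343.2; P₂ = ½(238.9+335.5)×5.9 = 1694; P_w = ½γ_w h₂² = 1086.
Total = 343.2+1694+1086 = 3124 lb/ft.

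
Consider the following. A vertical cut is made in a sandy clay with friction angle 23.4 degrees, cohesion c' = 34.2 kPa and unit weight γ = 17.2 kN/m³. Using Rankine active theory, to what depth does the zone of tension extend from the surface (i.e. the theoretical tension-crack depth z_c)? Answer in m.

6.05 m

K_a = tan²(45° − 23.4°/2) = 0.4315; √K_a = 0.6569.
The active pressure is zero where K_a γ z = 2c√K_a, so z_c = 2c/(γ√K_a) = 2×34.2/(17.2×0.6569) = 6.054 m.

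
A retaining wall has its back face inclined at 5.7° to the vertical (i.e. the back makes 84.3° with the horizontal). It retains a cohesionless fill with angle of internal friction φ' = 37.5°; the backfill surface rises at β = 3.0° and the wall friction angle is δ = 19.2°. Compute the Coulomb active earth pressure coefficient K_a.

K_a = sin²(α+φ) / [sin²α · sin(α−δ) · (1 + √{sin(φ+δ)sin(φ−β) / (sin(α−δ)sin(α+β))})²].
With α = 84.3°, φ = 37.5°, δ = 19.2°, β = 3.0°: K_a = 0.2710.

0.271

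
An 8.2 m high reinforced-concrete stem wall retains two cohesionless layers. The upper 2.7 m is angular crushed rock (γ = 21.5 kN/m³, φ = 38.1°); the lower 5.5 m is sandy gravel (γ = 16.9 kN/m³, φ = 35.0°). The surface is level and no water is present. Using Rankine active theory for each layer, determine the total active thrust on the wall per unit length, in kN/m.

174 kN/m

K_a1 = tan²(45°−38.1°/2) = 0.2368; K_a2 = tan²(45°−35.0°/2) = 0.2710.
Layer 1: σ at base = K_a1 γ₁ h₁ = 13.75 kPa; P₁ = ½×13.75×2.7 = 18.56.
Layer 2: σ_v at top = γ₁h₁ = 58.05; σ_h top = K_a2×58.05 = 15.73; σ_h base = K_a2×(58.05+16.9×5.5) = 40.92.
P₂ = ½(15.73+40.92)×5.5 = 155.8. Total P_a = 18.56+155.8 = 174.3 kN/m.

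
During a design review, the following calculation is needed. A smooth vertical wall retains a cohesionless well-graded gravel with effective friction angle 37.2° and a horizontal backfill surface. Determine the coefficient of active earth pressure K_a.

K_a = (1 − sin φ)/(1 + sin φ) = (1 − sin 37.2°)/(1 + sin 37.2°) = 0.2464.

0.246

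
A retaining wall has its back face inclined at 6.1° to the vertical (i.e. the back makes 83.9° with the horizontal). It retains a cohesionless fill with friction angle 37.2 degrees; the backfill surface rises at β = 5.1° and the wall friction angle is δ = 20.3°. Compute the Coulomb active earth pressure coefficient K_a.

K_a = sin²(α+φ) / [sin²α · sin(α−δ) · (1 + √{sin(φ+δ)sin(φ−β) / (sin(α−δ)sin(α+β))})²].
With α = 83.9°, φ = 37.2°, δ = 20.3°, β = 5.1°: K_a = 0.2840.

0.284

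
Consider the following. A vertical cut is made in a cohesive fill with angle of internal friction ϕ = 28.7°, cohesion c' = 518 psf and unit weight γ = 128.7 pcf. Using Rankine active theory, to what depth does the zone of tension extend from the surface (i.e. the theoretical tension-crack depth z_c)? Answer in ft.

13.6 ft

K_a = tan²(45° − 28.7°/2) = 0.3511; √K_a = 0.5926.
The active pressure is zero where K_a γ z = 2c√K_a, so z_c = 2c/(γ√K_a) = 2×518/(128.7×0.5926) = 13.58 ft.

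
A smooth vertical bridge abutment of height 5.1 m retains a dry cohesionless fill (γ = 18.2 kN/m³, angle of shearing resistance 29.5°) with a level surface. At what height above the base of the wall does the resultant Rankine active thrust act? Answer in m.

1.70 m

K_a = 0.3401.
The pressure distribution is triangular, so the resultant acts at H/3 above the base = 5.1/3 = 1.700 m.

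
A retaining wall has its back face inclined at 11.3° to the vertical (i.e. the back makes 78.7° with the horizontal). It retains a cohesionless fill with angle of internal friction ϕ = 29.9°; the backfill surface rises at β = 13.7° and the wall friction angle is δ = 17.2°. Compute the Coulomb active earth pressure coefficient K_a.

K_a = sin²(α+φ) / [sin²α · sin(α−δ) · (1 + √{sin(φ+δ)sin(φ−β) / (sin(α−δ)sin(α+β))})²].
With α = 78.7°, φ = 29.9°, δ = 17.2°, β = 13.7°: K_a = 0.4837.

0.484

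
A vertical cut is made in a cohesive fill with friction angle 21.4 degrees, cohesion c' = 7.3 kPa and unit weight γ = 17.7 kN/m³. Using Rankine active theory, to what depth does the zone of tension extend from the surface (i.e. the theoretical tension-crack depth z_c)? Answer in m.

1.21 m

K_a = tan²(45° − 21.4°/2) = 0.4653; √K_a = 0.6822.
The active pressure is zero where K_a γ z = 2c√K_a, so z_c = 2c/(γ√K_a) = 2×7.3/(17.7×0.6822) = 1.209 m.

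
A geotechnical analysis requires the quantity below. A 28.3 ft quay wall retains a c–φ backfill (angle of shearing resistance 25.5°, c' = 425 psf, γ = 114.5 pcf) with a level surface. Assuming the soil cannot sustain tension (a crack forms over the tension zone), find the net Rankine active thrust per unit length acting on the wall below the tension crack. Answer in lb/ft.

6230 lb/ft

K_a = 0.3981; √K_a = 0.6310.
Tension-crack depth z_c = 2c/(γ√K_a) = 2×425/(114.5×0.6310) = 11.77 ft.
σ_a at base = K_a γ H − 2c√K_a = 0.3981×114.5×28.3 − 2×425×0.6310 = 753.7 psf.
P_a = ½ × 753.7 × (H − z_c) = 0.5×753.7×16.53 = 6231 lb/ft.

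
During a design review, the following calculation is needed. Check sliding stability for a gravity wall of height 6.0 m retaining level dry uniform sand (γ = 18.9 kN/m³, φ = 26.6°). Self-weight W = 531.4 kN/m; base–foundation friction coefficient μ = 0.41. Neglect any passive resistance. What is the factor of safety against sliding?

K_a = tan²(45° − 26.6°/2) = 0.3814.
P_a = ½K_aγH² = 0.5×0.3814×18.9×6.0² = 129.8 kN/m, acting at H/3 = 2.000 m above the base.
FS_sliding = μW / P_a = 0.41×531.4 / 129.8 = 1.679.

1.68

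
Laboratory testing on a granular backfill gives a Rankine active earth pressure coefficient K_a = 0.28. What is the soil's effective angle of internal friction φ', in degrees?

34.2°

K_a = tan²(45° − φ/2) ⇒ 45° − φ/2 = arctan(√0.28) = 27.89°.
φ = 2(45° − 27.89°) = 34.23°.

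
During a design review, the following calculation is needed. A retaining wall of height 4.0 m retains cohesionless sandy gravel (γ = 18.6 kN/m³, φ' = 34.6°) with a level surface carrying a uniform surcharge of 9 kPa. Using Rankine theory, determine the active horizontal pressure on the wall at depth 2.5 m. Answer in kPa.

15.3 kPa

K_a = (1 − sin φ)/(1 + sin φ) = 0.2756.
σ_v = γz + q = 18.6 × 2.5 + 9 = 55.50 kPa.
σ_h = K_a σ_v = 0.2756 × 55.50 = 15.30 kPa.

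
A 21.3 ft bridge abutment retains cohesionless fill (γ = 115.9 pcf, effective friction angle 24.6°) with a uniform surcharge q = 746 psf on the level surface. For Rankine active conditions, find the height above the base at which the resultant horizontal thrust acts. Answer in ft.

K_a = 0.4121.
Triangular part P₁ = ½K_aγH² = 10840 at H/3 = 7.100 ft; rectangular part P₂ = K_a q H = 6549 at H/2 = 10.65 ft.
ȳ = (P₁·7.100 + P₂·10.65)/(P₁+P₂) = 8.437 ft.

8.44 ft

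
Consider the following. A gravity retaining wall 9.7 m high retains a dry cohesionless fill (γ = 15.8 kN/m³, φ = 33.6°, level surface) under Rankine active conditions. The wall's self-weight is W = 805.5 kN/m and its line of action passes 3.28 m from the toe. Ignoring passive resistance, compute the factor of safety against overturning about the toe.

K_a = tan²(45° − 33.6°/2) = 0.2875.
P_a = ½K_aγH² = 0.5×0.2875×15.8×9.7² = 213.7 kN/m, acting at H/3 = 3.233 m above the base.
Overturning moment M_o = P_a × H/3 = 213.7 × 3.233 = 691.0.
Resisting moment M_r = W × 3.28 = 805.5 × 3.28 = 2642.
FS_overturning = M_r/M_o = 2642/691.0 = 3.824.

3.82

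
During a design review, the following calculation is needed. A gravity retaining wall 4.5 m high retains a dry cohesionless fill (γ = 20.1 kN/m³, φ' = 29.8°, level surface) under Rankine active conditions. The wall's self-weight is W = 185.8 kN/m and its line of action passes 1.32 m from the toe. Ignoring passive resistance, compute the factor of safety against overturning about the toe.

2.39

K_a = tan²(45° − 29.8°/2) = 0.3360.
P_a = ½K_aγH² = 0.5×0.3360×20.1×4.5² = 68.39 kN/m, acting at H/3 = 1.500 m above the base.
Overturning moment M_o = P_a × H/3 = 68.39 × 1.500 = 102.6.
Resisting moment M_r = W × 1.32 = 185.8 × 1.32 = 245.3.
FS_overturning = M_r/M_o = 245.3/102.6 = 2.391.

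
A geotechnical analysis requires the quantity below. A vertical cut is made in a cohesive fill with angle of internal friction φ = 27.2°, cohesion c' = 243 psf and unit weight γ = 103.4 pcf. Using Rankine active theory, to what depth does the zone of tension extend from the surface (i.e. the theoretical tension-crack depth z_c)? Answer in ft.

K_a = tan²(45° − 27.2°/2) = 0.3726; √K_a = 0.6104.
The active pressure is zero where K_a γ z = 2c√K_a, so z_c = 2c/(γ√K_a) = 2×243/(103.4×0.6104) = 7.700 ft.

7.70 ft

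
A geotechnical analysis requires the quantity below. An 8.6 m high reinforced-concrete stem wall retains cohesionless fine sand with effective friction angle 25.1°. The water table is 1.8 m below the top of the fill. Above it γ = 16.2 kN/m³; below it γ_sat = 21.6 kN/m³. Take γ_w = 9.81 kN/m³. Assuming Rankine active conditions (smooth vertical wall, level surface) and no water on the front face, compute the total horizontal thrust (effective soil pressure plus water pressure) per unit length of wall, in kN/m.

428 kN/m

K_a = tan²(45° − φ/2) = 0.4043.
γ' = 21.6 − 9.81 = 11.79 kN/m³. Depth below WT = 6.8 m.
σ'_h at WT = K_a γ d_w = 11.79 kPa; at base = 11.79 + K_a γ' × 6.8 = 44.20 kPa.
P₁ (0–1.8 m) = ½×11.79×1.8 = 10.61. P₂ (1.8–8.6 m) = ½(11.79+44.20)×6.8 = 190.4.
P_w = ½ γ_w h₂² = 0.5×9.81×6.8² = 226.8. Total = 10.61+190.4+226.8 = 427.8 kN/m.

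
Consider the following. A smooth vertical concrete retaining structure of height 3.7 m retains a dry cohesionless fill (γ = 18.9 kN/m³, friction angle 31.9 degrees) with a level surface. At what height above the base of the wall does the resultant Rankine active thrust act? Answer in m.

K_a = 0.3085.
The pressure distribution is triangular, so the resultant acts at H/3 above the base = 3.7/3 = 1.233 m.

1.23 m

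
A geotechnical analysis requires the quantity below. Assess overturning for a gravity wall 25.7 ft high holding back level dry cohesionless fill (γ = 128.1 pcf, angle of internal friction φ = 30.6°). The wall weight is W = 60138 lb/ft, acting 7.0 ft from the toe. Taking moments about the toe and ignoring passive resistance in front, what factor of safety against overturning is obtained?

K_a = tan²(45° − 30.6°/2) = 0.3253.
P_a = ½K_aγH² = 0.5×0.3253×128.1×25.7² = 13760 lb/ft, acting at H/3 = 8.567 ft above the base.
Overturning moment M_o = P_a × H/3 = 13760 × 8.567 = 117900.
Resisting moment M_r = W × 7.0 = 60138 × 7.0 = 421000.
FS_overturning = M_r/M_o = 421000/117900 = 3.570.

3.57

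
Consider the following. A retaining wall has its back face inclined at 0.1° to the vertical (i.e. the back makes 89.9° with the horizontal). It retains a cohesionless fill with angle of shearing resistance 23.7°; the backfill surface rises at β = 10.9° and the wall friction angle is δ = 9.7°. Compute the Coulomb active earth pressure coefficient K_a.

0.464

K_a = sin²(α+φ) / [sin²α · sin(α−δ) · (1 + √{sin(φ+δ)sin(φ−β) / (sin(α−δ)sin(α+β))})²].
With α = 89.9°, φ = 23.7°, δ = 9.7°, β = 10.9°: K_a = 0.4642.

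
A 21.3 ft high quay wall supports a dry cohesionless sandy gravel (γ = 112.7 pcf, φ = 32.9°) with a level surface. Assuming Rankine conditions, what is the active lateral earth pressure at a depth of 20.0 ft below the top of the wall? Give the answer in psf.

667 psf

K_a = (1 − sin φ)/(1 + sin φ) = 0.2960.
σ_h = K_a γ z = 0.2960 × 112.7 × 20.0 = 667.3 psf.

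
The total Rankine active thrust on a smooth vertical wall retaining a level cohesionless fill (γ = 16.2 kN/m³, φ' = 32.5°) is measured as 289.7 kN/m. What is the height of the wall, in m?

10.9 m

K_a = 0.3010. P_a = ½ K_a γ H² ⇒ H = √(2P_a/(K_a γ)).
H = √(2×289.7/(0.3010×16.2)) = 10.90 m.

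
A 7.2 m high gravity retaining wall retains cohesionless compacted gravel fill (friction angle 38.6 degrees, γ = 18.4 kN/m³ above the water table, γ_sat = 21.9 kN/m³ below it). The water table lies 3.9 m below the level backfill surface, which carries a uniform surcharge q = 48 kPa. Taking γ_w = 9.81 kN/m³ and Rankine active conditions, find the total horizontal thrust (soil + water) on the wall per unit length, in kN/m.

K_a = tan²(45° − φ/2) = 0.2316.
γ' = 21.9 − 9.81 = 12.09 kN/m³. h₂ = H − d_w = 3.3 m.
σ'_h: at surface K_a·q = 11.12; at WT K_a(q+γd_w) = 27.74; at base K_a(q+γd_w+γ'h₂) = 36.98 kPa.
P₁ = ½(11.12+27.74)×3.9 = 75.77; P₂ = ½(27.74+36.98)×3.3 = 106.8; P_w = ½γ_w h₂² = 53.42.
Total = 75.77+106.8+53.42 = 236.0 kN/m.

236 kN/m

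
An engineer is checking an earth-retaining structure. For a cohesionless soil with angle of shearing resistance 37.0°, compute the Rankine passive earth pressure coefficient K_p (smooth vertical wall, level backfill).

4.02

K_p = (1 + sin φ)/(1 − sin φ) = tan²(45° + 37.0°/2) = 4.023.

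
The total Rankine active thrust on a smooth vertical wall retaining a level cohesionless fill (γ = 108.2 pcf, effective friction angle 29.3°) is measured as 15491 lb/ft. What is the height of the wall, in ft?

K_a = 0.3428. P_a = ½ K_a γ H² ⇒ H = √(2P_a/(K_a γ)).
H = √(2×15491/(0.3428×108.2)) = 28.90 ft.

28.9 ft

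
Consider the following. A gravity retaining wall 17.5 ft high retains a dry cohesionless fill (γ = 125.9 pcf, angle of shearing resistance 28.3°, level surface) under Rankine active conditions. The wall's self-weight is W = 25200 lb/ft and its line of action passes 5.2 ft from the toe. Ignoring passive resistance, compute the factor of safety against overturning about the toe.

3.27

K_a = tan²(45° − 28.3°/2) = 0.3568.
P_a = ½K_aγH² = 0.5×0.3568×125.9×17.5² = 6878 lb/ft, acting at H/3 = 5.833 ft above the base.
Overturning moment M_o = P_a × H/3 = 6878 × 5.833 = 40120.
Resisting moment M_r = W × 5.2 = 25200 × 5.2 = 131000.
FS_overturning = M_r/M_o = 131000/40120 = 3.266.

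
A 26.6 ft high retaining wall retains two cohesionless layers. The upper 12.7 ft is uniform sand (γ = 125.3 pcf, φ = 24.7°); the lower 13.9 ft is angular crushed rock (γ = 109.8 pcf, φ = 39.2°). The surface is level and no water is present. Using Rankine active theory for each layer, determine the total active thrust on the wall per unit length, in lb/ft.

11500 lb/ft

K_a1 = tan²(45°−24.7°/2) = 0.4106; K_a2 = tan²(45°−39.2°/2) = 0.2255.
Layer 1: σ at base = K_a1 γ₁ h₁ = 653.3 psf; P₁ = ½×653.3×12.7 = 4149.
Layer 2: σ_v at top = γ₁h₁ = 1591; σ_h top = K_a2×1591 = 358.8; σ_h base = K_a2×(1591+109.8×13.9) = 702.9.
P₂ = ½(358.8+702.9)×13.9 = 7379. Total P_a = 4149+7379 = 11530 lb/ft.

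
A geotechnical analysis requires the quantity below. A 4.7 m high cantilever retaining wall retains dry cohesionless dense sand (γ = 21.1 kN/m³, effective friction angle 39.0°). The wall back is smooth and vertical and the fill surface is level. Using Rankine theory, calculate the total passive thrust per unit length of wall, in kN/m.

1020 kN/m

K_p = tan²(45° + φ/2) = 4.395.
P_p = ½ K_p γ H² = 0.5 × 4.395 × 21.1 × 4.7² = 1024 kN/m.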